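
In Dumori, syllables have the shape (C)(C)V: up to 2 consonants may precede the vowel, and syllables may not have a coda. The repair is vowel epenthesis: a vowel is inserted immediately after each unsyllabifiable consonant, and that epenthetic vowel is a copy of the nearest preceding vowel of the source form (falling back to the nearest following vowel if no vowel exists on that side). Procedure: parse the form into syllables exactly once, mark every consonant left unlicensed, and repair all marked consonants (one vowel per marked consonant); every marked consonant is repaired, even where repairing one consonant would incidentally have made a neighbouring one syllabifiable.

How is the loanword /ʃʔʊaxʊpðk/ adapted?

Under (C)(C)V, the unsyllabifiable consonants are /p/, /ð/, /k/ (no codas are permitted; onsets may contain at most 2 consonants).
Inserting the epenthetic vowel yields /p/ → /pʊ/, /ð/ → /ðʊ/, /k/ → /kʊ/.

ʃʔʊaxʊpʊðʊkʊ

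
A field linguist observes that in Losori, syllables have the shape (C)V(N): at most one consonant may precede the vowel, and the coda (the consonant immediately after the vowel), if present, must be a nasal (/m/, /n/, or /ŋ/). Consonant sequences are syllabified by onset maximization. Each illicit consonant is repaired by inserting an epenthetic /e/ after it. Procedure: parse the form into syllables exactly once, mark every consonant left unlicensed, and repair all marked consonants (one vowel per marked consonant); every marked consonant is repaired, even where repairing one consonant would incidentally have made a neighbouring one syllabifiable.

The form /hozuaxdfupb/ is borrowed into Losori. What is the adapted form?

hozuaxedefupebe

Syllabifying with onset maximization leaves /x/, /d/, /p/, /b/ stranded (only a nasal (/m/, /n/, or /ŋ/) is licensed in coda position; onsets are limited to one consonant).
Epenthesis after each stranded consonant: /x/ → /xe/, /d/ → /de/, /p/ → /pe/, /b/ → /be/.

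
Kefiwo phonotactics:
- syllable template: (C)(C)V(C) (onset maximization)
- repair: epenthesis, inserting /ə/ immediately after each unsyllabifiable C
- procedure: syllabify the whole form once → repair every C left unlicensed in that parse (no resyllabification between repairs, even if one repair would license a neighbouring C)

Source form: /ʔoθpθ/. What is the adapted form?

ʔoθpəθə

Under (C)(C)V(C), the unsyllabifiable consonants are /p/, /θ/ (at most one coda consonant is licensed; onsets may contain at most 2 consonants).
Inserting the epenthetic vowel yields /p/ → /pə/, /θ/ → /θə/.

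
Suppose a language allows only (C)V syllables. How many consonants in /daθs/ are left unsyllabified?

The consonants /θ/, /s/ cannot be parsed into a legal (C)V syllable (no codas are permitted; onsets are limited to one consonant).

2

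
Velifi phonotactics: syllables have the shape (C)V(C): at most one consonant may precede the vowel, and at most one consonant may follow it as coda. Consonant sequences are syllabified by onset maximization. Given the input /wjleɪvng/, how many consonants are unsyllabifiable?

4

The consonants /w/, /j/, /n/, /g/ cannot be parsed into a legal (C)V(C) syllable (at most one coda consonant is licensed; onsets are limited to one consonant).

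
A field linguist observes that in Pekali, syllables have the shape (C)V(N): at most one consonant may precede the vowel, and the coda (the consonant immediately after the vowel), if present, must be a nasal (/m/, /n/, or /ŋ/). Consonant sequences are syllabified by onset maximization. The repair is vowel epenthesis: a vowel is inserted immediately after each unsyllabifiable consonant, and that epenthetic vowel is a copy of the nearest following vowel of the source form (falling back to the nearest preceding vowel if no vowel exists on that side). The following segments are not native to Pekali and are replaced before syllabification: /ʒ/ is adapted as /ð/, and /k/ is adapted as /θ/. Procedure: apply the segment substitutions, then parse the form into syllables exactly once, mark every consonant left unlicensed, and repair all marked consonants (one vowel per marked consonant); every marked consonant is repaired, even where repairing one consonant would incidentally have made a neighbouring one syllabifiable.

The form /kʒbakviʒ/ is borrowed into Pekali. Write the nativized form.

θaðabaθiviði

Substitution: /k/ → /θ/, /ʒ/ → /ð/, giving /θðbaθvið/.
Syllabifying with onset maximization leaves /θ/, /ð/, /θ/, /ð/ stranded (only a nasal (/m/, /n/, or /ŋ/) is licensed in coda position; onsets are limited to one consonant).
Each unlicensed consonant becomes the onset of a new syllable: /θ/ → /θa/, /ð/ → /ða/, /θ/ → /θi/, /ð/ → /ði/.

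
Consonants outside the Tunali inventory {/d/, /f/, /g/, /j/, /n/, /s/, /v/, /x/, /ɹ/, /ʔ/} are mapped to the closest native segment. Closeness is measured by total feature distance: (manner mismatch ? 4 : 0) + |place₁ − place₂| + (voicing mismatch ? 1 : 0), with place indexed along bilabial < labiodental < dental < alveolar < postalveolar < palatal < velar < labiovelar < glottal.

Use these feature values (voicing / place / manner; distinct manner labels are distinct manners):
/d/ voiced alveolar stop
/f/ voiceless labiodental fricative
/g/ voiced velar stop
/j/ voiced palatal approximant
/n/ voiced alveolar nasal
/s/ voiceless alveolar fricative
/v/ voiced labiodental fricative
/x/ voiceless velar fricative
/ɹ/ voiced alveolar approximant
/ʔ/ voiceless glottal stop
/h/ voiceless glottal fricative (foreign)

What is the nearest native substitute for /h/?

x

/x/ is closest: same manner (fricative), place distance 2 (glottal→velar), same voicing; total 2. Next closest is /ʔ/ at distance 4.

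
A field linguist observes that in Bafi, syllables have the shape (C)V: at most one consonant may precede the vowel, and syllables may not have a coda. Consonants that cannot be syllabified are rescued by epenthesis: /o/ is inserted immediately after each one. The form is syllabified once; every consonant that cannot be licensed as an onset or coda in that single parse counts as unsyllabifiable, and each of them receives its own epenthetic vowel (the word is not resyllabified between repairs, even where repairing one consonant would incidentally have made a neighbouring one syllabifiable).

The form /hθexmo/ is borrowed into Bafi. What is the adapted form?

Syllabifying with onset maximization leaves /h/, /x/ stranded (no codas are permitted; onsets are limited to one consonant).
Epenthesis after each stranded consonant: /h/ → /ho/, /x/ → /xo/.

hoθexomo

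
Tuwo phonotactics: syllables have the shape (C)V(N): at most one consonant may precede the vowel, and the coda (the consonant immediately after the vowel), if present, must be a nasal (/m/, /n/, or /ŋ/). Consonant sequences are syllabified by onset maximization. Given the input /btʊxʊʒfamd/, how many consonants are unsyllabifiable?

3

The consonants /b/, /ʒ/, /d/ cannot be parsed into a legal (C)V(N) syllable (only a nasal (/m/, /n/, or /ŋ/) is licensed in coda position; onsets are limited to one consonant).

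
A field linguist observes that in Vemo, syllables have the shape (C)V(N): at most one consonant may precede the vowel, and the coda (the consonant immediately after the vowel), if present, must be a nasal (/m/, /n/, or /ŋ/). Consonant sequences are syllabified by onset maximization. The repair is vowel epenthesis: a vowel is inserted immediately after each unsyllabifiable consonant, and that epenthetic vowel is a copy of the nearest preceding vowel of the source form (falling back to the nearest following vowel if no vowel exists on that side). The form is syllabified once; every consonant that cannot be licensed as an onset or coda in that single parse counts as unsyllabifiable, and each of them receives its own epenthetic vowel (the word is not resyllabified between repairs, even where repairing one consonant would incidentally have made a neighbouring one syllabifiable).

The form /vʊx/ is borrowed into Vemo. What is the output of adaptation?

vʊxʊ

The consonants /x/ cannot be parsed into a legal (C)V(N) syllable (only a nasal (/m/, /n/, or /ŋ/) is licensed in coda position; onsets are limited to one consonant).
Inserting the epenthetic vowel yields /x/ → /xʊ/.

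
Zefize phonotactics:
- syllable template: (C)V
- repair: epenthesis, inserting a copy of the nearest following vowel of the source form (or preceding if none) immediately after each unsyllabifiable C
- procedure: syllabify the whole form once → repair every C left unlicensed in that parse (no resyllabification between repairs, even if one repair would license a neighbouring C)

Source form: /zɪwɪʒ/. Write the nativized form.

The consonants /ʒ/ cannot be parsed into a legal (C)V syllable (no codas are permitted; onsets are limited to one consonant).
Inserting the epenthetic vowel yields /ʒ/ → /ʒɪ/.

zɪwɪʒɪ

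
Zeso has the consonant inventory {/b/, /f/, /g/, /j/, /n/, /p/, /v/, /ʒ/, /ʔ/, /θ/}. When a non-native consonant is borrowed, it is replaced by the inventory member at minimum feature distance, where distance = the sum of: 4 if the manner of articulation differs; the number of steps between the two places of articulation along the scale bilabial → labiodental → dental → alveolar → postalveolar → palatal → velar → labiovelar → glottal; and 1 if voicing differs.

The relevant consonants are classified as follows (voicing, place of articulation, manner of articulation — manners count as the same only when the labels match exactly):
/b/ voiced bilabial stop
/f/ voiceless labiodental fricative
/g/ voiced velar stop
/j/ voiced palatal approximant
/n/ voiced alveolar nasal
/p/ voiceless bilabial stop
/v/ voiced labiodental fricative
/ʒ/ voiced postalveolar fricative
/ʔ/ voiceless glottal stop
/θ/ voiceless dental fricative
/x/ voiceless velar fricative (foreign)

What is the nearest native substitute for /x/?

/ʒ/ is closest: same manner (fricative), place distance 2 (velar→postalveolar), voicing differs (+1); total 3. Next closest is /θ/ at distance 4.

ʒ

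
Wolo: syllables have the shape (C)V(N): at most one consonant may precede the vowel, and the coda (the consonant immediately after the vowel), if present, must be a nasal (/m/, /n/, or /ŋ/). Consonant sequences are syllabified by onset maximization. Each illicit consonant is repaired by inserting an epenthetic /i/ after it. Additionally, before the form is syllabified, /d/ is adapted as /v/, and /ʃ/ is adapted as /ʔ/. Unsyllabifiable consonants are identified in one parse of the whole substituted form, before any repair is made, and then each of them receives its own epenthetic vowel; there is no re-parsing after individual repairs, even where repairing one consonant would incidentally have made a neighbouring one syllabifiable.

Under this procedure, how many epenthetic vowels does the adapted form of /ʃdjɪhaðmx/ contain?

5

After substitution the input is /ʔvjɪhaðmx/.
The unsyllabifiable consonants are /ʔ/, /v/, /ð/, /m/, /x/; each receives one epenthetic vowel.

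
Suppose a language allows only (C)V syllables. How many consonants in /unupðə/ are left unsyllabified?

1

The consonants /p/ cannot be parsed into a legal (C)V syllable (no codas are permitted; onsets are limited to one consonant).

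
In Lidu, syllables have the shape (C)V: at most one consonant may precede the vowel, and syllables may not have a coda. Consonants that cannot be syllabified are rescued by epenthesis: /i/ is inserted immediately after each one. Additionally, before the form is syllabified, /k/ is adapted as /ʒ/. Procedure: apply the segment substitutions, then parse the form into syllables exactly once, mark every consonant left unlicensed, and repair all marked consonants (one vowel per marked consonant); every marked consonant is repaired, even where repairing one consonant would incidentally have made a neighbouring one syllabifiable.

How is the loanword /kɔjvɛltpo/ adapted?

Substitution: /k/ → /ʒ/, giving /ʒɔjvɛltpo/.
Syllabifying with onset maximization leaves /j/, /l/, /t/ stranded (no codas are permitted; onsets are limited to one consonant).
Epenthesis after each stranded consonant: /j/ → /ji/, /l/ → /li/, /t/ → /ti/.

ʒɔjivɛlitipo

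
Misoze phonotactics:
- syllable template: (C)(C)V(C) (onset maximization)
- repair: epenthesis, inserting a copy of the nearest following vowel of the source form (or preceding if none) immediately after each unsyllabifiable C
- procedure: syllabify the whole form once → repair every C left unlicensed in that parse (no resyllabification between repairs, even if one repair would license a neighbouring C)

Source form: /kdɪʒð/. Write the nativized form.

kdɪʒðɪ

Under (C)(C)V(C), the unsyllabifiable consonants are /ð/ (at most one coda consonant is licensed; onsets may contain at most 2 consonants).
Inserting the epenthetic vowel yields /ð/ → /ðɪ/.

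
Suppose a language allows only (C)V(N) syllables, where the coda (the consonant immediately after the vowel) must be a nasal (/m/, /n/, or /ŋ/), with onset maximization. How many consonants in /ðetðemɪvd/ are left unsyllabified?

3

Syllabifying with onset maximization leaves /t/, /v/, /d/ stranded (only a nasal (/m/, /n/, or /ŋ/) is licensed in coda position; onsets are limited to one consonant).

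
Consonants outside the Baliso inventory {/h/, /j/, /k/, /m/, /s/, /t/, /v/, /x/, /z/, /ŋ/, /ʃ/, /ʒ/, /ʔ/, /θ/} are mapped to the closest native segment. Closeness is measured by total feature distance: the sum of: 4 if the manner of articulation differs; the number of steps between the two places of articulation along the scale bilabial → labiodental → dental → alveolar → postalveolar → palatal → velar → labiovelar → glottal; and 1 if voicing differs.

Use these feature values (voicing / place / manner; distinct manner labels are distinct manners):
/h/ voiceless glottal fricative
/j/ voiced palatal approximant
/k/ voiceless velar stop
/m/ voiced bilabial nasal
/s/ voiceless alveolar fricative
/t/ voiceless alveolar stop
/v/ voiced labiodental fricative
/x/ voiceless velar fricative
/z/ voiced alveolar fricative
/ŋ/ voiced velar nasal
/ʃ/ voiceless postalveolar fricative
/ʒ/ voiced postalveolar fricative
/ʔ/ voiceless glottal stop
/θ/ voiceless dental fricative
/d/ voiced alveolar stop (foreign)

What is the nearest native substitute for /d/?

/t/ is closest: same manner (stop), place distance 0 (alveolar→alveolar), voicing differs (+1); total 1. Next closest is /k/ at distance 4.

t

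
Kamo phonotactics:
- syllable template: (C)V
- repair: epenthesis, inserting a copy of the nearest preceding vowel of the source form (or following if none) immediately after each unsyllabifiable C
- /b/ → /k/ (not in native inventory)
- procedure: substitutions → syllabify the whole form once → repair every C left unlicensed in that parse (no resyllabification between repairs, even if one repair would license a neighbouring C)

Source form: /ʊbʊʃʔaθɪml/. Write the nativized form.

ʊkʊʃʊʔaθɪmɪlɪ

Substitution: /b/ → /k/, giving /ʊkʊʃʔaθɪml/.
The consonants /ʃ/, /m/, /l/ cannot be parsed into a legal (C)V syllable (no codas are permitted; onsets are limited to one consonant).
Each unlicensed consonant becomes the onset of a new syllable: /ʃ/ → /ʃʊ/, /m/ → /mɪ/, /l/ → /lɪ/.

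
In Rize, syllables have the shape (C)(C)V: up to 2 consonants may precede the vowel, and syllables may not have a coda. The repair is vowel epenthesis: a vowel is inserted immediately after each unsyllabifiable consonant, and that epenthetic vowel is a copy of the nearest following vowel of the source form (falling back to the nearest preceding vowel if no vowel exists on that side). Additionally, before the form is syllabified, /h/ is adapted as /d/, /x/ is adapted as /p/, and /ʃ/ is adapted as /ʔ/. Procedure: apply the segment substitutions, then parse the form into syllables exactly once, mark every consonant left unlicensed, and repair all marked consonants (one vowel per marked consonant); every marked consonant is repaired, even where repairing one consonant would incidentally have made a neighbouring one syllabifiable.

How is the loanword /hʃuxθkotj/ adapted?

dʔupoθkotojo

Substitution: /h/ → /d/, /ʃ/ → /ʔ/, /x/ → /p/, giving /dʔupθkotj/.
The consonants /p/, /t/, /j/ cannot be parsed into a legal (C)(C)V syllable (no codas are permitted; onsets may contain at most 2 consonants).
Inserting the epenthetic vowel yields /p/ → /po/, /t/ → /to/, /j/ → /jo/.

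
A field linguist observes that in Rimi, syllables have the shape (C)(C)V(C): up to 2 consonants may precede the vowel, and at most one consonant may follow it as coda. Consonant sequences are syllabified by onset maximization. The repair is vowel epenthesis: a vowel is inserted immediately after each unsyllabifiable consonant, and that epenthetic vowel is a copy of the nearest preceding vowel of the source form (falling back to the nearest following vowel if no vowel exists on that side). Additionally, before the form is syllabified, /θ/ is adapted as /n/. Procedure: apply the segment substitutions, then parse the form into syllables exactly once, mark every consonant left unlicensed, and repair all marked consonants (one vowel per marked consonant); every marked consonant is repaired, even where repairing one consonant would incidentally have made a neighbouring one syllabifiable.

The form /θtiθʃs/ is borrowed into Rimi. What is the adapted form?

ntinʃisi

Substitution: /θ/ → /n/, giving /ntinʃs/.
Under (C)(C)V(C), the unsyllabifiable consonants are /ʃ/, /s/ (at most one coda consonant is licensed; onsets may contain at most 2 consonants).
Inserting the epenthetic vowel yields /ʃ/ → /ʃi/, /s/ → /si/.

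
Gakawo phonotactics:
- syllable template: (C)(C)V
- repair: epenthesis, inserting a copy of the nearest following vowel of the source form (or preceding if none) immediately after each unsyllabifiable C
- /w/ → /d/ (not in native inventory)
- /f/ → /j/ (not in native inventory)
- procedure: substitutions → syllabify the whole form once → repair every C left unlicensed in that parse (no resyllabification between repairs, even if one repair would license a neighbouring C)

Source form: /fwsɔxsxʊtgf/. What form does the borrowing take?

Substitution: /f/ → /j/, /w/ → /d/, giving /jdsɔxsxʊtgj/.
Under (C)(C)V, the unsyllabifiable consonants are /j/, /x/, /t/, /g/, /j/ (no codas are permitted; onsets may contain at most 2 consonants).
Each unlicensed consonant becomes the onset of a new syllable: /j/ → /jɔ/, /x/ → /xʊ/, /t/ → /tʊ/, /g/ → /gʊ/, /j/ → /jʊ/.

jɔdsɔxʊsxʊtʊgʊjʊ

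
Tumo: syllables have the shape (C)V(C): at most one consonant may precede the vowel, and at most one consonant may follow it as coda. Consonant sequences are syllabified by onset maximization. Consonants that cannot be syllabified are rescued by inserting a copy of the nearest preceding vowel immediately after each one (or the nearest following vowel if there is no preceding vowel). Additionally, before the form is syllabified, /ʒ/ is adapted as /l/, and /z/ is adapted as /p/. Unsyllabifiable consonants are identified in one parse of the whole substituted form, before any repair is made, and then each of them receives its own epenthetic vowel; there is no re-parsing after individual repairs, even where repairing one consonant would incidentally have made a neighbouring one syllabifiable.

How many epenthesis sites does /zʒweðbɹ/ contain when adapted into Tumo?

4

After substitution the input is /plweðbɹ/.
The unsyllabifiable consonants are /p/, /l/, /b/, /ɹ/; each receives one epenthetic vowel.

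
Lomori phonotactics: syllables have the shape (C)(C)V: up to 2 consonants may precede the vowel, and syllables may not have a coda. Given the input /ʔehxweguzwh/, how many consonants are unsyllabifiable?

The consonants /h/, /z/, /w/, /h/ cannot be parsed into a legal (C)(C)V syllable (no codas are permitted; onsets may contain at most 2 consonants).

4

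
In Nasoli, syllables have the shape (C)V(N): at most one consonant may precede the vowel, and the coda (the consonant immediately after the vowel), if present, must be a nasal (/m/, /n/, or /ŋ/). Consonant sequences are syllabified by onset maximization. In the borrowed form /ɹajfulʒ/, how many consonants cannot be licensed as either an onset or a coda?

The consonants /j/, /l/, /ʒ/ cannot be parsed into a legal (C)V(N) syllable (only a nasal (/m/, /n/, or /ŋ/) is licensed in coda position; onsets are limited to one consonant).

3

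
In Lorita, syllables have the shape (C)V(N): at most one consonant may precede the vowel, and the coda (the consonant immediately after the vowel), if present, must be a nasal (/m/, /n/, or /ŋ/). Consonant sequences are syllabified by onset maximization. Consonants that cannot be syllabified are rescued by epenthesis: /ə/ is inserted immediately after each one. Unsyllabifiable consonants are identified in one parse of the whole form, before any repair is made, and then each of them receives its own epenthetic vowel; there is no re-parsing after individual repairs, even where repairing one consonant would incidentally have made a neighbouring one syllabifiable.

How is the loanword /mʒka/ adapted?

məʒəka

Syllabifying with onset maximization leaves /m/, /ʒ/ stranded (only a nasal (/m/, /n/, or /ŋ/) is licensed in coda position; onsets are limited to one consonant).
Inserting the epenthetic vowel yields /m/ → /mə/, /ʒ/ → /ʒə/.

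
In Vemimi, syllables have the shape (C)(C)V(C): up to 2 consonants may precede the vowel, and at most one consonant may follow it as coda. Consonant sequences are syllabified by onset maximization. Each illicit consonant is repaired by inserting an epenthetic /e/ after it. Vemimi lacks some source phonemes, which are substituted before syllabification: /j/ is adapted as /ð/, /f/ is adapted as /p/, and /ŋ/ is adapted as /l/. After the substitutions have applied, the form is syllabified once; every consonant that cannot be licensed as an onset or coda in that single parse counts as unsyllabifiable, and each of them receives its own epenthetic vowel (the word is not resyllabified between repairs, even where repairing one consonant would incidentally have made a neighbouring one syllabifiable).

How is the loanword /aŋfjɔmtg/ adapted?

Substitution: /ŋ/ → /l/, /f/ → /p/, /j/ → /ð/, giving /alpðɔmtg/.
Syllabifying with onset maximization leaves /t/, /g/ stranded (at most one coda consonant is licensed; onsets may contain at most 2 consonants).
Inserting the epenthetic vowel yields /t/ → /te/, /g/ → /ge/.

alpðɔmtege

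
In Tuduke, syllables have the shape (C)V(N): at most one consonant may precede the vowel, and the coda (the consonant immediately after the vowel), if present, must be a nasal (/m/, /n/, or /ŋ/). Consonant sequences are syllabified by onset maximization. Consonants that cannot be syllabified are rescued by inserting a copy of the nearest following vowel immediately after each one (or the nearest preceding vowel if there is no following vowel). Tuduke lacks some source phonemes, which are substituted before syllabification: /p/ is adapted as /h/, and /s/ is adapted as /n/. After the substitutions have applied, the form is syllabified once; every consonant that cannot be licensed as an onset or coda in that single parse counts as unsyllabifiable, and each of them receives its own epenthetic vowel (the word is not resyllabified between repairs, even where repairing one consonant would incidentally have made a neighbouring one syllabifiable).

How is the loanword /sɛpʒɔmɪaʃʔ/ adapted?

nɛhɔʒɔmɪaʃaʔa

Substitution: /s/ → /n/, /p/ → /h/, giving /nɛhʒɔmɪaʃʔ/.
Syllabifying with onset maximization leaves /h/, /ʃ/, /ʔ/ stranded (only a nasal (/m/, /n/, or /ŋ/) is licensed in coda position; onsets are limited to one consonant).
Each unlicensed consonant becomes the onset of a new syllable: /h/ → /hɔ/, /ʃ/ → /ʃa/, /ʔ/ → /ʔa/.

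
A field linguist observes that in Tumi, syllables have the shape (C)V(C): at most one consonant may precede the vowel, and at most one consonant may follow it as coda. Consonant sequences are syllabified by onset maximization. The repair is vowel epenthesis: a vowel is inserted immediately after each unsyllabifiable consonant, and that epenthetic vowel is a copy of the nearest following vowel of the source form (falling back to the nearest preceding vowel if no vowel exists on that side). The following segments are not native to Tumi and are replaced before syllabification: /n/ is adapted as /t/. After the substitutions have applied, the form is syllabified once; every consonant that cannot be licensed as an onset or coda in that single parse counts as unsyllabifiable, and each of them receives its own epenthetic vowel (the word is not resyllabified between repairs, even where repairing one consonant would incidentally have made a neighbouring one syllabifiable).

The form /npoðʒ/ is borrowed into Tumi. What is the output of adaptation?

Substitution: /n/ → /t/, giving /tpoðʒ/.
The consonants /t/, /ʒ/ cannot be parsed into a legal (C)V(C) syllable (at most one coda consonant is licensed; onsets are limited to one consonant).
Each unlicensed consonant becomes the onset of a new syllable: /t/ → /to/, /ʒ/ → /ʒo/.

topoðʒo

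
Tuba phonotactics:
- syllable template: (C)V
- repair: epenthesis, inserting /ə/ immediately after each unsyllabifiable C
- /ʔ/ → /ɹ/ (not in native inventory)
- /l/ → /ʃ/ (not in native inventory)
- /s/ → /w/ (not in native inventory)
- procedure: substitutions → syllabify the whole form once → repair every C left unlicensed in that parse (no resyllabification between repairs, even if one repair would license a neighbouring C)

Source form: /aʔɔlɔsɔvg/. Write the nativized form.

Substitution: /ʔ/ → /ɹ/, /l/ → /ʃ/, /s/ → /w/, giving /aɹɔʃɔwɔvg/.
Under (C)V, the unsyllabifiable consonants are /v/, /g/ (no codas are permitted; onsets are limited to one consonant).
Epenthesis after each stranded consonant: /v/ → /və/, /g/ → /gə/.

aɹɔʃɔwɔvəgə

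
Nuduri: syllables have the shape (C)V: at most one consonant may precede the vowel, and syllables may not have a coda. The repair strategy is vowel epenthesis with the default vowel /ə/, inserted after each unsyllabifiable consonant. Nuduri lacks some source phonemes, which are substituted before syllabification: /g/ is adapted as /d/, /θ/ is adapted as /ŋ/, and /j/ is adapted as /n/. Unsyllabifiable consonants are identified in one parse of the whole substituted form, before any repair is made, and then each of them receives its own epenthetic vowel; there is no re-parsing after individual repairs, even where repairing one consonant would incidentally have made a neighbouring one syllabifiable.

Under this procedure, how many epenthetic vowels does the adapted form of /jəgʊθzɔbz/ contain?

3

After substitution the input is /nədʊŋzɔbz/.
The unsyllabifiable consonants are /ŋ/, /b/, /z/; each receives one epenthetic vowel.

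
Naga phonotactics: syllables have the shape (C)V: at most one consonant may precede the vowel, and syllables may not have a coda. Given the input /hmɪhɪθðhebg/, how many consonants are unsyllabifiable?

5

Syllabifying with onset maximization leaves /h/, /θ/, /ð/, /b/, /g/ stranded (no codas are permitted; onsets are limited to one consonant).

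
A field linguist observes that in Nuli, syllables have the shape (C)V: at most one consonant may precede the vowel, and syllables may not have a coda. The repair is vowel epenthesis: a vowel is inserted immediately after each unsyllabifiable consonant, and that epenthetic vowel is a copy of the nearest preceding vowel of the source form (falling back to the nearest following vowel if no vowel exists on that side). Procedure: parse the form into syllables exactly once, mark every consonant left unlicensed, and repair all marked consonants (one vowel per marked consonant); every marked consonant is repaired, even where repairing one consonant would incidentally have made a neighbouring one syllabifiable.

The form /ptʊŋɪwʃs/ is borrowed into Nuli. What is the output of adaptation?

pʊtʊŋɪwɪʃɪsɪ

Syllabifying with onset maximization leaves /p/, /w/, /ʃ/, /s/ stranded (no codas are permitted; onsets are limited to one consonant).
Each unlicensed consonant becomes the onset of a new syllable: /p/ → /pʊ/, /w/ → /wɪ/, /ʃ/ → /ʃɪ/, /s/ → /sɪ/.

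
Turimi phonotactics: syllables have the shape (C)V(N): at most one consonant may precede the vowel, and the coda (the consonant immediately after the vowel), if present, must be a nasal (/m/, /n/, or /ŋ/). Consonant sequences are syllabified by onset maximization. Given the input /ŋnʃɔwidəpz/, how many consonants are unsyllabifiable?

4

Syllabifying with onset maximization leaves /ŋ/, /n/, /p/, /z/ stranded (only a nasal (/m/, /n/, or /ŋ/) is licensed in coda position; onsets are limited to one consonant).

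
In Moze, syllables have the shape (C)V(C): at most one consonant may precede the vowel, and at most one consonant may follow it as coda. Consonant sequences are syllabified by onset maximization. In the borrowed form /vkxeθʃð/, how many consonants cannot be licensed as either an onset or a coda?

Syllabifying with onset maximization leaves /v/, /k/, /ʃ/, /ð/ stranded (at most one coda consonant is licensed; onsets are limited to one consonant).

4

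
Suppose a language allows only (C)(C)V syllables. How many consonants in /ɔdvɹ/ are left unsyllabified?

Under (C)(C)V, the unsyllabifiable consonants are /d/, /v/, /ɹ/ (no codas are permitted; onsets may contain at most 2 consonants).

3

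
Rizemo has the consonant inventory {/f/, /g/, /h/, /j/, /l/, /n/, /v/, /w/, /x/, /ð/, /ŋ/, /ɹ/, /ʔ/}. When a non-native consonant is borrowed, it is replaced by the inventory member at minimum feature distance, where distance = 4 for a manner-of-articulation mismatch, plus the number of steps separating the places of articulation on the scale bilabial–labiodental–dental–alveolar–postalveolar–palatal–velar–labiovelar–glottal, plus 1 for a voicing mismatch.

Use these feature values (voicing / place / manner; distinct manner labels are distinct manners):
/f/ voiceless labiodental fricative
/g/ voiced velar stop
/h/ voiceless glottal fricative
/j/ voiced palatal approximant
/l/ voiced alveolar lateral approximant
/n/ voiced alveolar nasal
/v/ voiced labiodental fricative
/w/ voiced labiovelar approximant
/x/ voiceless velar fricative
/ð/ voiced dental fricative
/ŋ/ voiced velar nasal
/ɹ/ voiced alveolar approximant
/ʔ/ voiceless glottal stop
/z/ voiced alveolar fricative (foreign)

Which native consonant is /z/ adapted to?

/ð/ is closest: same manner (fricative), place distance 1 (alveolar→dental), same voicing; total 1. Next closest is /v/ at distance 2.

ð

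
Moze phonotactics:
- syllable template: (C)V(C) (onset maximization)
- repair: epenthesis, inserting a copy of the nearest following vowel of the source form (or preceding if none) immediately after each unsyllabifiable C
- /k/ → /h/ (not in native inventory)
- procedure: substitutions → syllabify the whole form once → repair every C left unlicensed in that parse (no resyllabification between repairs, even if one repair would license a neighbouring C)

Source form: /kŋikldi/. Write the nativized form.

hiŋihlidi

Substitution: /k/ → /h/, giving /hŋihldi/.
Syllabifying with onset maximization leaves /h/, /l/ stranded (at most one coda consonant is licensed; onsets are limited to one consonant).
Inserting the epenthetic vowel yields /h/ → /hi/, /l/ → /li/.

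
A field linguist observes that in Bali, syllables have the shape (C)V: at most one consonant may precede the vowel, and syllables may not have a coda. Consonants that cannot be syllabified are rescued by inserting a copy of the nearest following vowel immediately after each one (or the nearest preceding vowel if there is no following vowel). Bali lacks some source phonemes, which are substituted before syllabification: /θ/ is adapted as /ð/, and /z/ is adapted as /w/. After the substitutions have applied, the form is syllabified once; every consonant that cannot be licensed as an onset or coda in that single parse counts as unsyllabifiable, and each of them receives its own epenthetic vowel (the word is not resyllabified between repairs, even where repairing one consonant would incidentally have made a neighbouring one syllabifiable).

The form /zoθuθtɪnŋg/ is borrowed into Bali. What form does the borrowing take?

Substitution: /z/ → /w/, /θ/ → /ð/, giving /woðuðtɪnŋg/.
Under (C)V, the unsyllabifiable consonants are /ð/, /n/, /ŋ/, /g/ (no codas are permitted; onsets are limited to one consonant).
Each unlicensed consonant becomes the onset of a new syllable: /ð/ → /ðɪ/, /n/ → /nɪ/, /ŋ/ → /ŋɪ/, /g/ → /gɪ/.

woðuðɪtɪnɪŋɪgɪ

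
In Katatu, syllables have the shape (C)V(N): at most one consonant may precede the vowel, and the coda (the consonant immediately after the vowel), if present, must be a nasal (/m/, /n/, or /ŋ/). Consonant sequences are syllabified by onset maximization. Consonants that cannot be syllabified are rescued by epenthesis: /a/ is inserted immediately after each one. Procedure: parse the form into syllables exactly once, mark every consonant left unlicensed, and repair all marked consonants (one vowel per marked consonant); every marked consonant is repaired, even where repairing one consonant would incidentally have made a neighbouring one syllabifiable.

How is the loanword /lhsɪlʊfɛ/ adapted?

Under (C)V(N), the unsyllabifiable consonants are /l/, /h/ (only a nasal (/m/, /n/, or /ŋ/) is licensed in coda position; onsets are limited to one consonant).
Each unlicensed consonant becomes the onset of a new syllable: /l/ → /la/, /h/ → /ha/.

lahasɪlʊfɛ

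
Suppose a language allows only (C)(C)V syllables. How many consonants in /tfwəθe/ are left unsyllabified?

Under (C)(C)V, the unsyllabifiable consonants are /t/ (no codas are permitted; onsets may contain at most 2 consonants).

1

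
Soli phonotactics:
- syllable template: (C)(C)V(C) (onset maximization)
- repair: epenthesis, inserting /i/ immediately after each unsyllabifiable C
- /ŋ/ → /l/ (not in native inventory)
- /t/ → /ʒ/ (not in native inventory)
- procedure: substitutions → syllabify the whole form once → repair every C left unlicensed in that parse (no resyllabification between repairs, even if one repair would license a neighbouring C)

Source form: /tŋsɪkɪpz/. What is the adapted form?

ʒilsɪkɪpzi

Substitution: /t/ → /ʒ/, /ŋ/ → /l/, giving /ʒlsɪkɪpz/.
Syllabifying with onset maximization leaves /ʒ/, /z/ stranded (at most one coda consonant is licensed; onsets may contain at most 2 consonants).
Epenthesis after each stranded consonant: /ʒ/ → /ʒi/, /z/ → /zi/.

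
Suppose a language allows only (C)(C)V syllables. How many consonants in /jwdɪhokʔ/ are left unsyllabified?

The consonants /j/, /k/, /ʔ/ cannot be parsed into a legal (C)(C)V syllable (no codas are permitted; onsets may contain at most 2 consonants).

3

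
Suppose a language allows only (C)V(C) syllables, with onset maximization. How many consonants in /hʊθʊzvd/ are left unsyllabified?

2

Under (C)V(C), the unsyllabifiable consonants are /v/, /d/ (at most one coda consonant is licensed; onsets are limited to one consonant).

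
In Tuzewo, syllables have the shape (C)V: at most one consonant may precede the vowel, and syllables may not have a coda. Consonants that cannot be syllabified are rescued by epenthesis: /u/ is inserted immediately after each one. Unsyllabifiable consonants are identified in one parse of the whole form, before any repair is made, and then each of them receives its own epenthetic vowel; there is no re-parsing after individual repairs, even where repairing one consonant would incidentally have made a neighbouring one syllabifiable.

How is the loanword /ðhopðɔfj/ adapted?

ðuhopuðɔfuju

Under (C)V, the unsyllabifiable consonants are /ð/, /p/, /f/, /j/ (no codas are permitted; onsets are limited to one consonant).
Epenthesis after each stranded consonant: /ð/ → /ðu/, /p/ → /pu/, /f/ → /fu/, /j/ → /ju/.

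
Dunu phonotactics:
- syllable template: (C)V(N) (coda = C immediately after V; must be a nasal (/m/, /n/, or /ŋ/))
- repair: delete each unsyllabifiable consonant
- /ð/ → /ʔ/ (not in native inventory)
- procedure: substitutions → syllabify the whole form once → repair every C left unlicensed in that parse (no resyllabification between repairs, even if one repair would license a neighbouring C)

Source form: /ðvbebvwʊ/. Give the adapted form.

bewʊ

Substitution: /ð/ → /ʔ/, giving /ʔvbebvwʊ/.
The consonants /ʔ/, /v/, /b/, /v/ cannot be parsed into a legal (C)V(N) syllable (only a nasal (/m/, /n/, or /ŋ/) is licensed in coda position; onsets are limited to one consonant).
Each unlicensed consonant is deleted: /ʔ/, /v/, /b/, /v/.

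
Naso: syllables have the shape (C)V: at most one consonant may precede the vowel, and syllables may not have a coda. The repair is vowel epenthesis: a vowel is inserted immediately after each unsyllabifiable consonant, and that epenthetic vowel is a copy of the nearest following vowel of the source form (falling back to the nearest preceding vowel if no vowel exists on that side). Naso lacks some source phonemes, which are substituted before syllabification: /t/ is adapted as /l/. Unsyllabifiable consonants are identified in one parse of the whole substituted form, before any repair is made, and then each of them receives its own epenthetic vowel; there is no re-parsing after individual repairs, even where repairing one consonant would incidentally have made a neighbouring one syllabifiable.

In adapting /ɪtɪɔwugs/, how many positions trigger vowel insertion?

2

After substitution the input is /ɪlɪɔwugs/.
The unsyllabifiable consonants are /g/, /s/; each receives one epenthetic vowel.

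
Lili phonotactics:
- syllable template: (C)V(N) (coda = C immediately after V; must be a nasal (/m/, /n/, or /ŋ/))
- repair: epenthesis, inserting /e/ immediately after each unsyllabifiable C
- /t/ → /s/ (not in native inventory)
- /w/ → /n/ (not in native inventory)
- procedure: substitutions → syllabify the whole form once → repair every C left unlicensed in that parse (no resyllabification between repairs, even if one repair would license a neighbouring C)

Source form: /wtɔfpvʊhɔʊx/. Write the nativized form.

Substitution: /w/ → /n/, /t/ → /s/, giving /nsɔfpvʊhɔʊx/.
The consonants /n/, /f/, /p/, /x/ cannot be parsed into a legal (C)V(N) syllable (only a nasal (/m/, /n/, or /ŋ/) is licensed in coda position; onsets are limited to one consonant).
Epenthesis after each stranded consonant: /n/ → /ne/, /f/ → /fe/, /p/ → /pe/, /x/ → /xe/.

nesɔfepevʊhɔʊxe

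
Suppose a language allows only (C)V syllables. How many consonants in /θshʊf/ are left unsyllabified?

The consonants /θ/, /s/, /f/ cannot be parsed into a legal (C)V syllable (no codas are permitted; onsets are limited to one consonant).

3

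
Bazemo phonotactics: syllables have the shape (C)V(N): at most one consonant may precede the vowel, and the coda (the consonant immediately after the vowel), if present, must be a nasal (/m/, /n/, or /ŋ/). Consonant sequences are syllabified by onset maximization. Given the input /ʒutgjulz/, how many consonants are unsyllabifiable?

4

Under (C)V(N), the unsyllabifiable consonants are /t/, /g/, /l/, /z/ (only a nasal (/m/, /n/, or /ŋ/) is licensed in coda position; onsets are limited to one consonant).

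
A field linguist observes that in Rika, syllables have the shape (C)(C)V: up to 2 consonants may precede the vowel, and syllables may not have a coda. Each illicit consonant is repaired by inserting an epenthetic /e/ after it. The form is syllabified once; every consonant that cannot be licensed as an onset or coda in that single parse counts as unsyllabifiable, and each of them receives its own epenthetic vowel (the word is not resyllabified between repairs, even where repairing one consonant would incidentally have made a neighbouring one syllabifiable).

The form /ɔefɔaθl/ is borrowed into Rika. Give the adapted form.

The consonants /θ/, /l/ cannot be parsed into a legal (C)(C)V syllable (no codas are permitted; onsets may contain at most 2 consonants).
Each unlicensed consonant becomes the onset of a new syllable: /θ/ → /θe/, /l/ → /le/.

ɔefɔaθele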